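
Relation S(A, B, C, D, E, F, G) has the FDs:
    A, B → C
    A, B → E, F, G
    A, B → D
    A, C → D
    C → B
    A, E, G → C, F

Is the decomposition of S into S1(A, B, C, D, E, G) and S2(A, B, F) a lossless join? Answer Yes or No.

The shared attributes are {A, B} and {A, B}⁺ = {A, B, C, D, E, F, G}.
This includes all of S1, so the common attributes are a superkey of S1 — the join is lossless.

Yes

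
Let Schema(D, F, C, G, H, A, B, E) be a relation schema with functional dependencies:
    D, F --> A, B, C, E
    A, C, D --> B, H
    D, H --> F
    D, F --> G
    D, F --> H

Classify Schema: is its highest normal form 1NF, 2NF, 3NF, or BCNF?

Candidate keys: {A, C, D}, {D, F}, {D, H}. Prime attributes: {A, C, D, F, H}.
Every FD has a superkey on the left, so the relation is in BCNF.

BCNF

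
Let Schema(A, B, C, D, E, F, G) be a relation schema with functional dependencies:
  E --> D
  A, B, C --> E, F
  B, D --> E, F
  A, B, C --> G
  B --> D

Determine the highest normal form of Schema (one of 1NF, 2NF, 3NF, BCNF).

Candidate key: {A, B, C}. Prime attributes: {A, B, C}.
E --> D: {E}⁺ = {D, E}, which is not all of the attributes, so the left side is not a superkey — BCNF is violated.
Because {D} is non-prime and the left side of E --> D is not a superkey, the relation is not in 3NF.
Since {B} ⊂ {A, B, C} and {B}⁺ ⊇ {D, E, F} with {D, E, F} non-prime, there is a partial dependency; 2NF fails.

1NF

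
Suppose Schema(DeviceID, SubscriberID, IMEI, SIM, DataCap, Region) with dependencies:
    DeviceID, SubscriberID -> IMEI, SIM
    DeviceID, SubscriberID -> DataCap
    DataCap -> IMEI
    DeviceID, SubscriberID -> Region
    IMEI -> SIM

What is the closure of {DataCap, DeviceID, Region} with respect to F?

Start with {DataCap, DeviceID, Region}.
DataCap -> IMEI applies; add {IMEI} → now {DataCap, DeviceID, IMEI, Region}.
IMEI -> SIM applies; add {SIM} → now {DataCap, DeviceID, IMEI, Region, SIM}.
No further FD applies.

{DataCap, DeviceID, IMEI, Region, SIM}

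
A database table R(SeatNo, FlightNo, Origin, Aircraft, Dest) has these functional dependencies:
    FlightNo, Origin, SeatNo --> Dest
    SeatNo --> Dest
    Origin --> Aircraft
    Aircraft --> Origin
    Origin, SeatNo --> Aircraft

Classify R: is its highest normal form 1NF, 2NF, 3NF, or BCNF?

Candidate keys: {Aircraft, FlightNo, SeatNo}, {FlightNo, Origin, SeatNo}. Prime attributes: {Aircraft, FlightNo, Origin, SeatNo}.
SeatNo --> Dest: {SeatNo}⁺ = {Dest, SeatNo}, which is not all of the attributes, so the left side is not a superkey — BCNF is violated.
Because {Dest} is non-prime and the left side of SeatNo --> Dest is not a superkey, the relation is not in 3NF.
The proper key subset {SeatNo} of {Aircraft, FlightNo, SeatNo} determines non-prime {Dest}, so the relation is not even in 2NF.

1NF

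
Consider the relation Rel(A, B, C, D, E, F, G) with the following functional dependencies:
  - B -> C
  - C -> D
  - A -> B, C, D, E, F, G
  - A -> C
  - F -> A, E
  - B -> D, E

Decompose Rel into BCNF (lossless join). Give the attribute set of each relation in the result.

Candidate keys of the original relation: {A}, {F}.
In {A, B, C, D, E, F, G}, {B} is not a superkey ({B}⁺ restricted to this set is {B, C, D, E}), so split on B -> C, D, E into {B, C, D, E} and {A, B, F, G}.
In {B, C, D, E}, {C} is not a superkey ({C}⁺ restricted to this set is {C, D}), so split on C -> D into {C, D} and {B, C, E}.
{C, D}: every determinant is a superkey — BCNF.
{B, C, E}: every determinant is a superkey — BCNF.
{A, B, F, G}: every determinant is a superkey — BCNF.

{A, B, F, G}; {B, C, E}; {C, D}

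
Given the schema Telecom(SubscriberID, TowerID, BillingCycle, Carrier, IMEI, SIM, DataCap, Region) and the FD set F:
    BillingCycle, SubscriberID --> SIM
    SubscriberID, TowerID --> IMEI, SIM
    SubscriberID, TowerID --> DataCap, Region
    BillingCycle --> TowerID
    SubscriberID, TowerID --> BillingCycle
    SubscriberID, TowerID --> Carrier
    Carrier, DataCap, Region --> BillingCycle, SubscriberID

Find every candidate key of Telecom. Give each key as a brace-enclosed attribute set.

{BillingCycle, SubscriberID}, {Carrier, DataCap, Region}, {SubscriberID, TowerID}

{BillingCycle, SubscriberID} is a candidate key since {BillingCycle, SubscriberID}⁺ = {BillingCycle, Carrier, DataCap, IMEI, Region, SIM, SubscriberID, TowerID} covers every attribute.
{SubscriberID, TowerID} is a candidate key since {SubscriberID, TowerID}⁺ = {BillingCycle, Carrier, DataCap, IMEI, Region, SIM, SubscriberID, TowerID} covers every attribute.
{Carrier, DataCap, Region} is a candidate key since {Carrier, DataCap, Region}⁺ = {BillingCycle, Carrier, DataCap, IMEI, Region, SIM, SubscriberID, TowerID} covers every attribute.
These are minimal and exhaustive — every other superkey contains one of them.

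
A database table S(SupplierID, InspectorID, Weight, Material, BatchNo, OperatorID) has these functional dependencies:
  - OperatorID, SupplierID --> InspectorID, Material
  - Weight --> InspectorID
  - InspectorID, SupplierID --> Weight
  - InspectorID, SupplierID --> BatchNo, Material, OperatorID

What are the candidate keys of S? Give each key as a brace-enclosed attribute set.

{InspectorID, SupplierID}, {OperatorID, SupplierID}, {SupplierID, Weight}

No FD produces {SupplierID}, so it must be in every candidate key.
Closure of {InspectorID, SupplierID} is {BatchNo, InspectorID, Material, OperatorID, SupplierID, Weight}, the whole schema; {InspectorID, SupplierID} is a candidate key.
Closure of {OperatorID, SupplierID} is {BatchNo, InspectorID, Material, OperatorID, SupplierID, Weight}, the whole schema; {OperatorID, SupplierID} is a candidate key.
Closure of {SupplierID, Weight} is {BatchNo, InspectorID, Material, OperatorID, SupplierID, Weight}, the whole schema; {SupplierID, Weight} is a candidate key.
No proper subset of any of these is a key, and no other minimal superkey exists.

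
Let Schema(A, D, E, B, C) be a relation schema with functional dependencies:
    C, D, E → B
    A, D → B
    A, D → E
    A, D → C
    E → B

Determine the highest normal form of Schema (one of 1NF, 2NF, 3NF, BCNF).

2NF

Candidate key: {A, D}. Prime attributes: {A, D}.
For C, D, E → B we have {C, D, E}⁺ = {B, C, D, E}; {C, D, E} is not a superkey, so BCNF fails.
C, D, E → B determines the non-prime attribute {B} from a non-superkey — 3NF is violated.
No non-prime attribute depends on a proper subset of any candidate key, so 2NF holds.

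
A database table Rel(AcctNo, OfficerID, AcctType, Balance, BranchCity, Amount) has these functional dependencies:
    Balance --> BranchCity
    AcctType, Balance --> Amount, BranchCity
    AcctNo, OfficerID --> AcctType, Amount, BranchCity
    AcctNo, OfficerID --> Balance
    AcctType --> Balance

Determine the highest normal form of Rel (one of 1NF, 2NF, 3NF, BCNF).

2NF

Candidate key: {AcctNo, OfficerID}. Prime attributes: {AcctNo, OfficerID}.
Balance --> BranchCity: {Balance}⁺ = {Balance, BranchCity}, which is not all of the attributes, so the left side is not a superkey — BCNF is violated.
Balance --> BranchCity has non-prime {BranchCity} on the right and a non-superkey on the left, so 3NF fails.
Checking every proper subset of each key, none determines a non-prime attribute — 2NF is satisfied.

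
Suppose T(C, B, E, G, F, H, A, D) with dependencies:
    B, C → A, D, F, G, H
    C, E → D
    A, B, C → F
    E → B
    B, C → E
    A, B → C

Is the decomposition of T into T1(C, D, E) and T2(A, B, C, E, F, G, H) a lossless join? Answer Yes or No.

T1 ∩ T2 = {C, E}; its closure under F is {A, B, C, D, E, F, G, H}.
This includes all of T1, so the common attributes are a superkey of T1 — the join is lossless.

Yes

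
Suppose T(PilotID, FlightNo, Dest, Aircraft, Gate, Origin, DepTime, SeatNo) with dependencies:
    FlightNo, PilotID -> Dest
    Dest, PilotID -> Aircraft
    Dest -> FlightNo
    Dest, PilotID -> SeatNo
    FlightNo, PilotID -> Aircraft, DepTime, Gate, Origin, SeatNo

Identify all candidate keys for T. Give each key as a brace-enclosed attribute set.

{PilotID} never appears on the right of any FD, so every key must include it.
Closure of {Dest, PilotID} is {Aircraft, DepTime, Dest, FlightNo, Gate, Origin, PilotID, SeatNo}, the whole schema; {Dest, PilotID} is a candidate key.
Closure of {FlightNo, PilotID} is {Aircraft, DepTime, Dest, FlightNo, Gate, Origin, PilotID, SeatNo}, the whole schema; {FlightNo, PilotID} is a candidate key.
No proper subset of any of these is a key, and no other minimal superkey exists.

{Dest, PilotID}, {FlightNo, PilotID}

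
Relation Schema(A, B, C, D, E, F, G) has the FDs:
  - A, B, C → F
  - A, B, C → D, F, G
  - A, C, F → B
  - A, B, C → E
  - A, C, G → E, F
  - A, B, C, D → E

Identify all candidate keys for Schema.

Attributes never on any right-hand side: {A, C} — every candidate key must contain all of them.
{A, B, C} is a candidate key since {A, B, C}⁺ = {A, B, C, D, E, F, G} covers every attribute.
{A, C, F} is a candidate key since {A, C, F}⁺ = {A, B, C, D, E, F, G} covers every attribute.
{A, C, G} is a candidate key since {A, C, G}⁺ = {A, B, C, D, E, F, G} covers every attribute.
No proper subset of any of these is a key, and no other minimal superkey exists.

{A, B, C}, {A, C, F}, {A, C, G}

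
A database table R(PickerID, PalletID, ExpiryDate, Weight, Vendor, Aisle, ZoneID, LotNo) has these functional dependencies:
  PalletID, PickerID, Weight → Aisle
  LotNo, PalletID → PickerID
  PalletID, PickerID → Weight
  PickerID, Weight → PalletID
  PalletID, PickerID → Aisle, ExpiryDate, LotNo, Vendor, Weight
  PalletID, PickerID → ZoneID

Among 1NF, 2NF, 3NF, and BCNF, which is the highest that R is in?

BCNF

Candidate keys: {LotNo, PalletID}, {PalletID, PickerID}, {PickerID, Weight}. Prime attributes: {LotNo, PalletID, PickerID, Weight}.
Every FD has a superkey on the left, so the relation is in BCNF.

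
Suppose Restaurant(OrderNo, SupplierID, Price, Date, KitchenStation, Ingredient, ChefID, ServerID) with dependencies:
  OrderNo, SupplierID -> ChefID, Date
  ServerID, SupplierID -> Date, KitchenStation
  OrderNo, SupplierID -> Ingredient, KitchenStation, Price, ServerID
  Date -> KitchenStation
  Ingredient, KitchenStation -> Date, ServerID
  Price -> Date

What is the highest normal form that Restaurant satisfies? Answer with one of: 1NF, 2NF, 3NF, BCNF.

2NF

Candidate key: {OrderNo, SupplierID}. Prime attributes: {OrderNo, SupplierID}.
ServerID, SupplierID -> Date, KitchenStation: {ServerID, SupplierID}⁺ = {Date, KitchenStation, ServerID, SupplierID}, which is not all of the attributes, so the left side is not a superkey — BCNF is violated.
ServerID, SupplierID -> Date, KitchenStation has non-prime {Date, KitchenStation} on the right and a non-superkey on the left, so 3NF fails.
Checking every proper subset of each key, none determines a non-prime attribute — 2NF is satisfied.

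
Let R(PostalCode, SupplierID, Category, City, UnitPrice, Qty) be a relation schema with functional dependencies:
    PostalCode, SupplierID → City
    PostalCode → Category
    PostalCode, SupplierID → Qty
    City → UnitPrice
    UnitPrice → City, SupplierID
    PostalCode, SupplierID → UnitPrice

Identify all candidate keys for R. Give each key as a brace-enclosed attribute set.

{PostalCode} never appears on the right of any FD, so every key must include it.
Closure of {City, PostalCode} is {Category, City, PostalCode, Qty, SupplierID, UnitPrice}, the whole schema; {City, PostalCode} is a candidate key.
Closure of {PostalCode, SupplierID} is {Category, City, PostalCode, Qty, SupplierID, UnitPrice}, the whole schema; {PostalCode, SupplierID} is a candidate key.
Closure of {PostalCode, UnitPrice} is {Category, City, PostalCode, Qty, SupplierID, UnitPrice}, the whole schema; {PostalCode, UnitPrice} is a candidate key.
No proper subset of any of these is a key, and no other minimal superkey exists.

{City, PostalCode}, {PostalCode, SupplierID}, {PostalCode, UnitPrice}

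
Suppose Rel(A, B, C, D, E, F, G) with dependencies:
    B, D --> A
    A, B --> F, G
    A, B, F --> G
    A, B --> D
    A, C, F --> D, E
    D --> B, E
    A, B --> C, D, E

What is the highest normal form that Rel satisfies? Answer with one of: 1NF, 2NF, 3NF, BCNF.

BCNF

Candidate keys: {A, B}, {A, C, F}, {D}. Prime attributes: {A, B, C, D, F}.
The left-hand side of every FD is a superkey, so BCNF is satisfied.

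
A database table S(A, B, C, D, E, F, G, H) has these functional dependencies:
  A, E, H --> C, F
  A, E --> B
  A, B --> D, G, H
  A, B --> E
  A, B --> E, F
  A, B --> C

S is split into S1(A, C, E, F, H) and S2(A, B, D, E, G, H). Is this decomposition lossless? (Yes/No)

Yes

S1 ∩ S2 = {A, E, H}; its closure under F is {A, B, C, D, E, F, G, H}.
This includes all of S1, so the common attributes are a superkey of S1 — the join is lossless.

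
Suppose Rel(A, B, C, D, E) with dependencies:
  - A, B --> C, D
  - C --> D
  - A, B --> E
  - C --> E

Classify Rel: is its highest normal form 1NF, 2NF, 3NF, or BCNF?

Candidate key: {A, B}. Prime attributes: {A, B}.
C --> D breaks BCNF: {C}⁺ = {C, D, E}, so {C} is not a superkey.
C --> D determines the non-prime attribute {D} from a non-superkey — 3NF is violated.
No non-prime attribute depends on a proper subset of any candidate key, so 2NF holds.

2NF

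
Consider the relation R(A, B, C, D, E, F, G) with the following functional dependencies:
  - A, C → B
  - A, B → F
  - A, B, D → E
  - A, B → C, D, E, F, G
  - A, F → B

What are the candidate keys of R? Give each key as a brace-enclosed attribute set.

{A, B}, {A, C}, {A, F}

No FD produces {A}, so it must be in every candidate key.
Closure of {A, B} is {A, B, C, D, E, F, G}, the whole schema; {A, B} is a candidate key.
Closure of {A, C} is {A, B, C, D, E, F, G}, the whole schema; {A, C} is a candidate key.
Closure of {A, F} is {A, B, C, D, E, F, G}, the whole schema; {A, F} is a candidate key.
Any other superkey properly contains one of these, so there are no further candidate keys.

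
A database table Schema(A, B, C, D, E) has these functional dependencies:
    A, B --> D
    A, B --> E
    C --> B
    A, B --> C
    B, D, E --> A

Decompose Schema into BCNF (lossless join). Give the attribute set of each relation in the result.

{A, C, D, E}; {B, C}

Candidate keys of the original relation: {A, B}, {A, C}, {B, D, E}, {C, D, E}.
Within {A, B, C, D, E}: {C}⁺ ∩ {A, B, C, D, E} = {B, C}, not the whole set, so C --> B violates BCNF; decompose into {B, C} and {A, C, D, E}.
{B, C} is in BCNF.
{A, C, D, E} is in BCNF.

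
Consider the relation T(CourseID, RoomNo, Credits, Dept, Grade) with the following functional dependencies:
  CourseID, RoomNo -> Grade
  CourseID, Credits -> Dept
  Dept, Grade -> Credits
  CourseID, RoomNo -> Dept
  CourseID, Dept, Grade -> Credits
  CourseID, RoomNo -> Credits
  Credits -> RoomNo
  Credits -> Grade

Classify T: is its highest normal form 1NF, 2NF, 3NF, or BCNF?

3NF

Candidate keys: {CourseID, Credits}, {CourseID, Dept, Grade}, {CourseID, RoomNo}. Prime attributes: {CourseID, Credits, Dept, Grade, RoomNo}.
Dept, Grade -> Credits: {Dept, Grade}⁺ = {Credits, Dept, Grade, RoomNo}, which is not all of the attributes, so the left side is not a superkey — BCNF is violated.
Since {Credits} ⊆ prime attributes and every other non-superkey FD also has a prime right side, the schema is in 3NF.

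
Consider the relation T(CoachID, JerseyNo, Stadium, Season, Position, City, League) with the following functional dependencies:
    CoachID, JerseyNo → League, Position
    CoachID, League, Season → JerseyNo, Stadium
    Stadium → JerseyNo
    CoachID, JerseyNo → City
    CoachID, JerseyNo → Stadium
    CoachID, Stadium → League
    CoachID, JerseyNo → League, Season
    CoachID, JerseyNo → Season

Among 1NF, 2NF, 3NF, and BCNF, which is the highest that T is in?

3NF

Candidate keys: {CoachID, JerseyNo}, {CoachID, League, Season}, {CoachID, Stadium}. Prime attributes: {CoachID, JerseyNo, League, Season, Stadium}.
For Stadium → JerseyNo we have {Stadium}⁺ = {JerseyNo, Stadium}; {Stadium} is not a superkey, so BCNF fails.
Since {JerseyNo} ⊆ prime attributes and every other non-superkey FD also has a prime right side, the schema is in 3NF.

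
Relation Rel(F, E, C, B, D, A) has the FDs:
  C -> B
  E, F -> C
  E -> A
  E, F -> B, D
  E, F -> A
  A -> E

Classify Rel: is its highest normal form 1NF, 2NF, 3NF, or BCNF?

Candidate keys: {A, F}, {E, F}. Prime attributes: {A, E, F}.
C -> B: {C}⁺ = {B, C}, which is not all of the attributes, so the left side is not a superkey — BCNF is violated.
C -> B determines the non-prime attribute {B} from a non-superkey — 3NF is violated.
Checking every proper subset of each key, none determines a non-prime attribute — 2NF is satisfied.

2NF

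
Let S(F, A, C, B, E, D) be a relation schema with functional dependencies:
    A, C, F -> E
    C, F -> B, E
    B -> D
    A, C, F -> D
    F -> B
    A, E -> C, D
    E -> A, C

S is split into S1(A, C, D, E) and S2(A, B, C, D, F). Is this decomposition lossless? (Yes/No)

No

The shared attributes are {A, C, D} and {A, C, D}⁺ = {A, C, D}.
Neither S1 nor S2 is contained in that closure, so the decomposition is lossy.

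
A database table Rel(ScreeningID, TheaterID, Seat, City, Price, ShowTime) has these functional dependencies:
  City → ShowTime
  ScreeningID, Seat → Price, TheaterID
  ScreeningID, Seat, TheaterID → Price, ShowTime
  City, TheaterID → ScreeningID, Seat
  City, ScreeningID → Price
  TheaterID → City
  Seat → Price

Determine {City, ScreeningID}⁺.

Start with {City, ScreeningID}.
City → ShowTime applies; add {ShowTime} → now {City, ScreeningID, ShowTime}.
City, ScreeningID → Price applies; add {Price} → now {City, Price, ScreeningID, ShowTime}.
No further FD applies.

{City, Price, ScreeningID, ShowTime}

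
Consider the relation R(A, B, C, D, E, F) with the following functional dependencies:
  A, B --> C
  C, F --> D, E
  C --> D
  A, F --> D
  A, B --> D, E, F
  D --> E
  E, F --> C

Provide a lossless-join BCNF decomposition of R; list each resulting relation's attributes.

{A, B, F}; {A, C, F}; {C, D}; {D, E}

Candidate key of the original relation: {A, B}.
{A, B, C, D, E, F}: {C, F} determines {C, D, E, F} here but is not a superkey — split on C, F --> D, E, giving {C, D, E, F} and {A, B, C, F}.
{C, D, E, F}: {C} determines {C, D, E} here but is not a superkey — split on C --> D, E, giving {C, D, E} and {C, F}.
{C, D, E}: {D} determines {D, E} here but is not a superkey — split on D --> E, giving {D, E} and {C, D}.
{D, E} is in BCNF.
{C, D} is in BCNF.
{C, F} is in BCNF.
{A, B, C, F}: {A, F} determines {A, C, F} here but is not a superkey — split on A, F --> C, giving {A, C, F} and {A, B, F}.
{A, C, F} is in BCNF.
{A, B, F} is in BCNF.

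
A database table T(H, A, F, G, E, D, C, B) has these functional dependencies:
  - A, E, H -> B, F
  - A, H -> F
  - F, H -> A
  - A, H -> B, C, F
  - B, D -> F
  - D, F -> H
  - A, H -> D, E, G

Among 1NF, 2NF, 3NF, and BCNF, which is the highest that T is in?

Candidate keys: {A, H}, {B, D}, {D, F}, {F, H}. Prime attributes: {A, B, D, F, H}.
Every FD has a superkey on the left, so the relation is in BCNF.

BCNF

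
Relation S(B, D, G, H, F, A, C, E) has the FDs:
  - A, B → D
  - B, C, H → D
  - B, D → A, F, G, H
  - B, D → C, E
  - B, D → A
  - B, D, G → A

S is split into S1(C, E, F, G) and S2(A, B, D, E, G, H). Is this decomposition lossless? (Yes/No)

No

The shared attributes are {E, G} and {E, G}⁺ = {E, G}.
Neither S1 nor S2 is contained in that closure, so the decomposition is lossy.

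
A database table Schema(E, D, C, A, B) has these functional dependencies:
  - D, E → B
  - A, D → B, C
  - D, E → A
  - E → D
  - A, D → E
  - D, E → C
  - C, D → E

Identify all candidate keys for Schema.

Closure of {E} is {A, B, C, D, E}, the whole schema; {E} is a candidate key.
Closure of {A, D} is {A, B, C, D, E}, the whole schema; {A, D} is a candidate key.
Closure of {C, D} is {A, B, C, D, E}, the whole schema; {C, D} is a candidate key.
These are minimal and exhaustive — every other superkey contains one of them.

{A, D}, {C, D}, {E}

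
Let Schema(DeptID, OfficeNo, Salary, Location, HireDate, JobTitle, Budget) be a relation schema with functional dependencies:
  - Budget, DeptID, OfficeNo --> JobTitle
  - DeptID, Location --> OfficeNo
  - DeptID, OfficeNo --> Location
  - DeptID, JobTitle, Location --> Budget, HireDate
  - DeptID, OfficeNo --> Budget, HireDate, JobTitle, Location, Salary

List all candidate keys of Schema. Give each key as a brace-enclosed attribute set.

{DeptID} never appears on the right of any FD, so every key must include it.
{DeptID, Location} is a candidate key since {DeptID, Location}⁺ = {Budget, DeptID, HireDate, JobTitle, Location, OfficeNo, Salary} covers every attribute.
{DeptID, OfficeNo} is a candidate key since {DeptID, OfficeNo}⁺ = {Budget, DeptID, HireDate, JobTitle, Location, OfficeNo, Salary} covers every attribute.
These are minimal and exhaustive — every other superkey contains one of them.

{DeptID, Location}, {DeptID, OfficeNo}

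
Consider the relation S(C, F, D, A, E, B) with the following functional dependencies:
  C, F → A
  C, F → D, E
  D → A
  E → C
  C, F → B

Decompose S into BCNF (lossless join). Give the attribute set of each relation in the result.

{A, D}; {B, D, E, F}; {C, E}

Candidate keys of the original relation: {C, F}, {E, F}.
{A, B, C, D, E, F}: {D} determines {A, D} here but is not a superkey — split on D → A, giving {A, D} and {B, C, D, E, F}.
{A, D}: every determinant is a superkey — BCNF.
{B, C, D, E, F}: {E} determines {C, E} here but is not a superkey — split on E → C, giving {C, E} and {B, D, E, F}.
{C, E}: every determinant is a superkey — BCNF.
{B, D, E, F}: every determinant is a superkey — BCNF.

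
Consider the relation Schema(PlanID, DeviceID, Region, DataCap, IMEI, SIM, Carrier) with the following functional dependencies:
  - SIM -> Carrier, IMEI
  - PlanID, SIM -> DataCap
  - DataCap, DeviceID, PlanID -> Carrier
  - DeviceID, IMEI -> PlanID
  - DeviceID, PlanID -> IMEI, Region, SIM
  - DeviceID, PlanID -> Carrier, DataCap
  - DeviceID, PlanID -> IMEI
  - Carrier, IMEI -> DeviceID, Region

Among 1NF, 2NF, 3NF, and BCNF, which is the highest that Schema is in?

BCNF

Candidate keys: {Carrier, IMEI}, {DeviceID, IMEI}, {DeviceID, PlanID}, {SIM}. Prime attributes: {Carrier, DeviceID, IMEI, PlanID, SIM}.
Every FD has a superkey on the left, so the relation is in BCNF.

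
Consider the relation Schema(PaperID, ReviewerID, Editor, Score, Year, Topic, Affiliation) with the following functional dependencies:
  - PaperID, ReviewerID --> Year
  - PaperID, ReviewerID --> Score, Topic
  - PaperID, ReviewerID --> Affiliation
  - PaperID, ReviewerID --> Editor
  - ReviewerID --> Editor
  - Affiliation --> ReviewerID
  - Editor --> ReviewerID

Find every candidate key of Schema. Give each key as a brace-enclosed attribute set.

{PaperID} never appears on the right of any FD, so every key must include it.
Closure of {Affiliation, PaperID} is {Affiliation, Editor, PaperID, ReviewerID, Score, Topic, Year}, the whole schema; {Affiliation, PaperID} is a candidate key.
Closure of {Editor, PaperID} is {Affiliation, Editor, PaperID, ReviewerID, Score, Topic, Year}, the whole schema; {Editor, PaperID} is a candidate key.
Closure of {PaperID, ReviewerID} is {Affiliation, Editor, PaperID, ReviewerID, Score, Topic, Year}, the whole schema; {PaperID, ReviewerID} is a candidate key.
These are minimal and exhaustive — every other superkey contains one of them.

{Affiliation, PaperID}, {Editor, PaperID}, {PaperID, ReviewerID}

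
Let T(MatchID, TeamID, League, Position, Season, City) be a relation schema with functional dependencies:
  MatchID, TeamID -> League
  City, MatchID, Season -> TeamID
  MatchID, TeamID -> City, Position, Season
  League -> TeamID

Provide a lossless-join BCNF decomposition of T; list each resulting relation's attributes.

{City, League, MatchID, Position, Season}; {League, TeamID}

Candidate keys of the original relation: {City, MatchID, Season}, {League, MatchID}, {MatchID, TeamID}.
{City, League, MatchID, Position, Season, TeamID}: {League} determines {League, TeamID} here but is not a superkey — split on League -> TeamID, giving {League, TeamID} and {City, League, MatchID, Position, Season}.
{League, TeamID} has no BCNF violation.
{City, League, MatchID, Position, Season} has no BCNF violation.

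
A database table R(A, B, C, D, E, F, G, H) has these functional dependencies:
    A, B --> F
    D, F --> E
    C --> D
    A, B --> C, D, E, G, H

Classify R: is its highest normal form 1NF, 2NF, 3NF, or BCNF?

2NF

Candidate key: {A, B}. Prime attributes: {A, B}.
D, F --> E: {D, F}⁺ = {D, E, F}, which is not all of the attributes, so the left side is not a superkey — BCNF is violated.
D, F --> E has non-prime {E} on the right and a non-superkey on the left, so 3NF fails.
No non-prime attribute depends on a proper subset of any candidate key, so 2NF holds.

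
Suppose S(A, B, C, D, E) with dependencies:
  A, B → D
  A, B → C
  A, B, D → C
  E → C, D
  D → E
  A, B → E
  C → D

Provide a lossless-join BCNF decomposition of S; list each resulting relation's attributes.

Candidate key of the original relation: {A, B}.
Within {A, B, C, D, E}: {E}⁺ ∩ {A, B, C, D, E} = {C, D, E}, not the whole set, so E → C, D violates BCNF; decompose into {C, D, E} and {A, B, E}.
{C, D, E} has no BCNF violation.
{A, B, E} has no BCNF violation.

{A, B, E}; {C, D, E}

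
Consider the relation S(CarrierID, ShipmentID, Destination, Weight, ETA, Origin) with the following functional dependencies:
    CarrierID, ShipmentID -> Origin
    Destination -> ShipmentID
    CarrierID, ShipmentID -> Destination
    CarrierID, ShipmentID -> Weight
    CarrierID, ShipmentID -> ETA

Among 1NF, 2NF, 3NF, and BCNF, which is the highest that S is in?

3NF

Candidate keys: {CarrierID, Destination}, {CarrierID, ShipmentID}. Prime attributes: {CarrierID, Destination, ShipmentID}.
Destination -> ShipmentID breaks BCNF: {Destination}⁺ = {Destination, ShipmentID}, so {Destination} is not a superkey.
Since {ShipmentID} ⊆ prime attributes and every other non-superkey FD also has a prime right side, the schema is in 3NF.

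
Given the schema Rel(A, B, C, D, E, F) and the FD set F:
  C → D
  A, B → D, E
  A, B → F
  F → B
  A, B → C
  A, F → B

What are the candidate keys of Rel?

No FD produces {A}, so it must be in every candidate key.
{A, B} is a candidate key since {A, B}⁺ = {A, B, C, D, E, F} covers every attribute.
{A, F} is a candidate key since {A, F}⁺ = {A, B, C, D, E, F} covers every attribute.
No proper subset of any of these is a key, and no other minimal superkey exists.

{A, B}, {A, F}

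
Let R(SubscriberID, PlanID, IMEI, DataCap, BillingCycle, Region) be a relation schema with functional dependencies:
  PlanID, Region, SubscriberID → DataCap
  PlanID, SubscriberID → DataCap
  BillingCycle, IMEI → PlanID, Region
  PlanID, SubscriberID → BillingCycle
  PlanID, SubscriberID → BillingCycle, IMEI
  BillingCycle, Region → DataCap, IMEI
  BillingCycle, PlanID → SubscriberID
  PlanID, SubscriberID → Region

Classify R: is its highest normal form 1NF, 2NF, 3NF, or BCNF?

BCNF

Candidate keys: {BillingCycle, IMEI}, {BillingCycle, PlanID}, {BillingCycle, Region}, {PlanID, SubscriberID}. Prime attributes: {BillingCycle, IMEI, PlanID, Region, SubscriberID}.
Each dependency's left side is a superkey — BCNF holds.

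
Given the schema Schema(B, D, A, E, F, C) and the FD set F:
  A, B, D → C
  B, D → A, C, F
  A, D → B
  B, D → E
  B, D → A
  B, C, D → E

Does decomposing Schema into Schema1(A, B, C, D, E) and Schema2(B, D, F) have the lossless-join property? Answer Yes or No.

Yes

The shared attributes are {B, D} and {B, D}⁺ = {A, B, C, D, E, F}.
Since Schema1 ⊆ {A, B, C, D, E, F}, the intersection is a superkey of Schema1; the decomposition is lossless.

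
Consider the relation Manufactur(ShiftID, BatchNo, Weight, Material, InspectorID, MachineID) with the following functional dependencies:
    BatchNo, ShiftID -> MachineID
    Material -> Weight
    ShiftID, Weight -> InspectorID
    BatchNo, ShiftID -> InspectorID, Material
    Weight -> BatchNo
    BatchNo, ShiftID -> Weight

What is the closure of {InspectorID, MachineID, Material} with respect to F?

Start with {InspectorID, MachineID, Material}.
Material -> Weight applies; add {Weight} → now {InspectorID, MachineID, Material, Weight}.
Weight -> BatchNo applies; add {BatchNo} → now {BatchNo, InspectorID, MachineID, Material, Weight}.
No further FD applies.

{BatchNo, InspectorID, MachineID, Material, Weight}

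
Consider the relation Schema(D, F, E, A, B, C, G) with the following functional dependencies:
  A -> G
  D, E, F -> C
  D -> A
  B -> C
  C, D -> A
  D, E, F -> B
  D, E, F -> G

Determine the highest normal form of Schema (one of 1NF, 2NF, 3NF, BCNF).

Candidate key: {D, E, F}. Prime attributes: {D, E, F}.
A -> G breaks BCNF: {A}⁺ = {A, G}, so {A} is not a superkey.
A -> G has non-prime {G} on the right and a non-superkey on the left, so 3NF fails.
Since {D} ⊂ {D, E, F} and {D}⁺ ⊇ {A, G} with {A, G} non-prime, there is a partial dependency; 2NF fails.

1NF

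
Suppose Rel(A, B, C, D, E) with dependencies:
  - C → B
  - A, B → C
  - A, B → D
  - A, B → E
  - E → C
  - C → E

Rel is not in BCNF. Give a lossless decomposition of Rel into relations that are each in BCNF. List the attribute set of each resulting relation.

Candidate keys of the original relation: {A, B}, {A, C}, {A, E}.
In {A, B, C, D, E}, {C} is not a superkey ({C}⁺ restricted to this set is {B, C, E}), so split on C → B, E into {B, C, E} and {A, C, D}.
{B, C, E} is in BCNF.
{A, C, D} is in BCNF.

{A, C, D}; {B, C, E}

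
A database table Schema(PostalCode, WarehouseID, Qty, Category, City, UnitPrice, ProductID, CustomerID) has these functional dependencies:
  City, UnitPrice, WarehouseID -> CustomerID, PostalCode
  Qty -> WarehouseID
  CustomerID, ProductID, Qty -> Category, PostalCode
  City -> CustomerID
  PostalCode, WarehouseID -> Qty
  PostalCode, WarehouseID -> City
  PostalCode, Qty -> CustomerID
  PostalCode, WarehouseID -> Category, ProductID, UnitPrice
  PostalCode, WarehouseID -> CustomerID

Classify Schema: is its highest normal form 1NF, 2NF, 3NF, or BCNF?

3NF

Candidate keys: {City, ProductID, Qty}, {City, Qty, UnitPrice}, {City, UnitPrice, WarehouseID}, {CustomerID, ProductID, Qty}, {PostalCode, Qty}, {PostalCode, WarehouseID}. Prime attributes: {City, CustomerID, PostalCode, ProductID, Qty, UnitPrice, WarehouseID}.
Qty -> WarehouseID: {Qty}⁺ = {Qty, WarehouseID}, which is not all of the attributes, so the left side is not a superkey — BCNF is violated.
Its right-hand attributes {WarehouseID} are all prime, as are those of every other non-superkey FD — the relation is in 3NF.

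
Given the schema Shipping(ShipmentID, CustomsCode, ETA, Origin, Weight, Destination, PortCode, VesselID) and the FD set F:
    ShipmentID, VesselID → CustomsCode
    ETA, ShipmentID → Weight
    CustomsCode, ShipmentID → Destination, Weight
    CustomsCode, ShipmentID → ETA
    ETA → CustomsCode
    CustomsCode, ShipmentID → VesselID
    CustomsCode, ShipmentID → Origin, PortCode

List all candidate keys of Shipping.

{CustomsCode, ShipmentID}, {ETA, ShipmentID}, {ShipmentID, VesselID}

{ShipmentID} never appears on the right of any FD, so every key must include it.
{CustomsCode, ShipmentID}⁺ = {CustomsCode, Destination, ETA, Origin, PortCode, ShipmentID, VesselID, Weight}, which is every attribute, so {CustomsCode, ShipmentID} is a candidate key.
{ETA, ShipmentID}⁺ = {CustomsCode, Destination, ETA, Origin, PortCode, ShipmentID, VesselID, Weight}, which is every attribute, so {ETA, ShipmentID} is a candidate key.
{ShipmentID, VesselID}⁺ = {CustomsCode, Destination, ETA, Origin, PortCode, ShipmentID, VesselID, Weight}, which is every attribute, so {ShipmentID, VesselID} is a candidate key.
Any other superkey properly contains one of these, so there are no further candidate keys.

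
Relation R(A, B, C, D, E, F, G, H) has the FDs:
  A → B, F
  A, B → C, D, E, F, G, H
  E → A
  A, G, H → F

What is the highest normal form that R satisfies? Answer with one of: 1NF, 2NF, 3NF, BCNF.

Candidate keys: {A}, {E}. Prime attributes: {A, E}.
Each dependency's left side is a superkey — BCNF holds.

BCNF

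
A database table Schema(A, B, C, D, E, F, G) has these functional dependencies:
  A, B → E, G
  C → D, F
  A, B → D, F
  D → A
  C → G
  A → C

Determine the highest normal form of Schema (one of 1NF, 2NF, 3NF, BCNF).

Candidate keys: {A, B}, {B, C}, {B, D}. Prime attributes: {A, B, C, D}.
C → D, F breaks BCNF: {C}⁺ = {A, C, D, F, G}, so {C} is not a superkey.
Because {F} is non-prime and the left side of C → D, F is not a superkey, the relation is not in 3NF.
The proper key subset {A} of {A, B} determines non-prime {F, G}, so the relation is not even in 2NF.

1NF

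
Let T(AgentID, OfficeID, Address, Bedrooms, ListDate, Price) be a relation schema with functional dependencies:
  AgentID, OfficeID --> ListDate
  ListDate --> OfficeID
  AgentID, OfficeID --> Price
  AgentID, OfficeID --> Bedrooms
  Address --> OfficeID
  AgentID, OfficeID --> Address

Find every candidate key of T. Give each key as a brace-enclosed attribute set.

{Address, AgentID}, {AgentID, ListDate}, {AgentID, OfficeID}

{AgentID} never appears on the right of any FD, so every key must include it.
{Address, AgentID} is a candidate key since {Address, AgentID}⁺ = {Address, AgentID, Bedrooms, ListDate, OfficeID, Price} covers every attribute.
{AgentID, ListDate} is a candidate key since {AgentID, ListDate}⁺ = {Address, AgentID, Bedrooms, ListDate, OfficeID, Price} covers every attribute.
{AgentID, OfficeID} is a candidate key since {AgentID, OfficeID}⁺ = {Address, AgentID, Bedrooms, ListDate, OfficeID, Price} covers every attribute.
Any other superkey properly contains one of these, so there are no further candidate keys.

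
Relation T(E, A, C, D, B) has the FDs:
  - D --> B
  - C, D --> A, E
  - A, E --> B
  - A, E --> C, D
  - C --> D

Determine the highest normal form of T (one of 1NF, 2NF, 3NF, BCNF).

2NF

Candidate keys: {A, E}, {C}. Prime attributes: {A, C, E}.
For D --> B we have {D}⁺ = {B, D}; {D} is not a superkey, so BCNF fails.
Because {B} is non-prime and the left side of D --> B is not a superkey, the relation is not in 3NF.
No proper subset of a key has a non-prime attribute in its closure, so there is no partial dependency; 2NF holds.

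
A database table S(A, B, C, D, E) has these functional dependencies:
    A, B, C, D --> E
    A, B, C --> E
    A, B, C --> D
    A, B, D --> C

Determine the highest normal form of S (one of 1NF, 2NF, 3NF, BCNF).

BCNF

Candidate keys: {A, B, C}, {A, B, D}. Prime attributes: {A, B, C, D}.
Every FD has a superkey on the left, so the relation is in BCNF.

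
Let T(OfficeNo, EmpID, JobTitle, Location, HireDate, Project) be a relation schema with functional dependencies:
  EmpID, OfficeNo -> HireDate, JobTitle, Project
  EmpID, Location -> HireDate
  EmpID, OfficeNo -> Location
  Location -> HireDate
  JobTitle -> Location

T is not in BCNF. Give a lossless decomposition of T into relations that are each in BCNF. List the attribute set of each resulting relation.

Candidate key of the original relation: {EmpID, OfficeNo}.
Within {EmpID, HireDate, JobTitle, Location, OfficeNo, Project}: {EmpID, Location}⁺ ∩ {EmpID, HireDate, JobTitle, Location, OfficeNo, Project} = {EmpID, HireDate, Location}, not the whole set, so EmpID, Location -> HireDate violates BCNF; decompose into {EmpID, HireDate, Location} and {EmpID, JobTitle, Location, OfficeNo, Project}.
Within {EmpID, HireDate, Location}: {Location}⁺ ∩ {EmpID, HireDate, Location} = {HireDate, Location}, not the whole set, so Location -> HireDate violates BCNF; decompose into {HireDate, Location} and {EmpID, Location}.
{HireDate, Location}: every determinant is a superkey — BCNF.
{EmpID, Location}: every determinant is a superkey — BCNF.
Within {EmpID, JobTitle, Location, OfficeNo, Project}: {JobTitle}⁺ ∩ {EmpID, JobTitle, Location, OfficeNo, Project} = {JobTitle, Location}, not the whole set, so JobTitle -> Location violates BCNF; decompose into {JobTitle, Location} and {EmpID, JobTitle, OfficeNo, Project}.
{JobTitle, Location}: every determinant is a superkey — BCNF.
{EmpID, JobTitle, OfficeNo, Project}: every determinant is a superkey — BCNF.

{EmpID, JobTitle, OfficeNo, Project}; {EmpID, Location}; {HireDate, Location}; {JobTitle, Location}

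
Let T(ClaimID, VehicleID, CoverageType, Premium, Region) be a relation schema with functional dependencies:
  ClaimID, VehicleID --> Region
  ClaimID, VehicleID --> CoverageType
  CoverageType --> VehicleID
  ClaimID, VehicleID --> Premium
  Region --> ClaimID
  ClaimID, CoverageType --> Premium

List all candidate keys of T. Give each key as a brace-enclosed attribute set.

{ClaimID, CoverageType}, {ClaimID, VehicleID}, {CoverageType, Region}, {Region, VehicleID}

{ClaimID, CoverageType} is a candidate key since {ClaimID, CoverageType}⁺ = {ClaimID, CoverageType, Premium, Region, VehicleID} covers every attribute.
{ClaimID, VehicleID} is a candidate key since {ClaimID, VehicleID}⁺ = {ClaimID, CoverageType, Premium, Region, VehicleID} covers every attribute.
{CoverageType, Region} is a candidate key since {CoverageType, Region}⁺ = {ClaimID, CoverageType, Premium, Region, VehicleID} covers every attribute.
{Region, VehicleID} is a candidate key since {Region, VehicleID}⁺ = {ClaimID, CoverageType, Premium, Region, VehicleID} covers every attribute.
No proper subset of any of these is a key, and no other minimal superkey exists.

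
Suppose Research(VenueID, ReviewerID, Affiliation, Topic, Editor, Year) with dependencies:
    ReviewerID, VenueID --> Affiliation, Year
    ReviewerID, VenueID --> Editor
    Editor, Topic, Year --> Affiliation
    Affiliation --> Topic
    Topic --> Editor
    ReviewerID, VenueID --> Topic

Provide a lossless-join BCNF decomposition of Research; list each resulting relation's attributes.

{Affiliation, Topic}; {Affiliation, Year}; {Editor, Topic}; {ReviewerID, Topic, VenueID, Year}

Candidate key of the original relation: {ReviewerID, VenueID}.
Within {Affiliation, Editor, ReviewerID, Topic, VenueID, Year}: {Editor, Topic, Year}⁺ ∩ {Affiliation, Editor, ReviewerID, Topic, VenueID, Year} = {Affiliation, Editor, Topic, Year}, not the whole set, so Editor, Topic, Year --> Affiliation violates BCNF; decompose into {Affiliation, Editor, Topic, Year} and {Editor, ReviewerID, Topic, VenueID, Year}.
Within {Affiliation, Editor, Topic, Year}: {Affiliation}⁺ ∩ {Affiliation, Editor, Topic, Year} = {Affiliation, Editor, Topic}, not the whole set, so Affiliation --> Editor, Topic violates BCNF; decompose into {Affiliation, Editor, Topic} and {Affiliation, Year}.
Within {Affiliation, Editor, Topic}: {Topic}⁺ ∩ {Affiliation, Editor, Topic} = {Editor, Topic}, not the whole set, so Topic --> Editor violates BCNF; decompose into {Editor, Topic} and {Affiliation, Topic}.
{Editor, Topic} has no BCNF violation.
{Affiliation, Topic} has no BCNF violation.
{Affiliation, Year} has no BCNF violation.
Within {Editor, ReviewerID, Topic, VenueID, Year}: {Topic}⁺ ∩ {Editor, ReviewerID, Topic, VenueID, Year} = {Editor, Topic}, not the whole set, so Topic --> Editor violates BCNF; decompose into {Editor, Topic} and {ReviewerID, Topic, VenueID, Year}.
{Editor, Topic} has no BCNF violation.
{ReviewerID, Topic, VenueID, Year} has no BCNF violation.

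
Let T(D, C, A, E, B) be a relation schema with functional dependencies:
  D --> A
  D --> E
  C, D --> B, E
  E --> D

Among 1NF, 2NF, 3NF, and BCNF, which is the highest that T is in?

Candidate keys: {C, D}, {C, E}. Prime attributes: {C, D, E}.
D --> A: {D}⁺ = {A, D, E}, which is not all of the attributes, so the left side is not a superkey — BCNF is violated.
D --> A has non-prime {A} on the right and a non-superkey on the left, so 3NF fails.
The proper key subset {D} of {C, D} determines non-prime {A}, so the relation is not even in 2NF.

1NF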